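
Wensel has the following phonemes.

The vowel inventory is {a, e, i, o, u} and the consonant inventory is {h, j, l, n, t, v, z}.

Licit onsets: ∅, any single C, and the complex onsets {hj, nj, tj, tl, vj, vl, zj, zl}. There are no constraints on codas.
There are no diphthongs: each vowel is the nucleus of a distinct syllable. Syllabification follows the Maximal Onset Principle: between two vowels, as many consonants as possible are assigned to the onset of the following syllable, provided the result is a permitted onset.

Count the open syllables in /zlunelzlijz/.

1

Vowels present: u, e, i; each is a nucleus, giving 3 syllables.
/u…e/ gap (V1→V2): /n/ is a single consonant, so it becomes the next onset.
/e…i/ gap (V2→V3): /lzl/ splits as /l/ + /zl/ (/zl/ is the longest suffix that is a licit onset).
Putting it together: zlu.nel.zlijz.
Classifying each syllable: /zlu/ (open), /nel/ (closed), /zlijz/ (closed).
Open syllables: 1.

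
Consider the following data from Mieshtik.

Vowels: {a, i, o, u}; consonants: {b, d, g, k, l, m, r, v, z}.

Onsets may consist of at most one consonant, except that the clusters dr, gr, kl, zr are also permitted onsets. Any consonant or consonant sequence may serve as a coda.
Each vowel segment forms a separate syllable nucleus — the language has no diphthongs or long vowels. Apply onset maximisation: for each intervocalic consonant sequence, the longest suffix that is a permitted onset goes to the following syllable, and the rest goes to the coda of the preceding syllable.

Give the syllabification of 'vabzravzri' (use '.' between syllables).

vab.zrav.zri

Vowels present: a, a, i; each is a nucleus, giving 3 syllables.
σ1/σ2 boundary: cluster /bzr/ — the longest permitted-onset suffix is /zr/; onset = /zr/, preceding coda = /b/.
σ2/σ3 boundary: /vzr/; trying suffixes from longest down, /zr/ is the first permitted one, so coda /v/ | onset /zr/.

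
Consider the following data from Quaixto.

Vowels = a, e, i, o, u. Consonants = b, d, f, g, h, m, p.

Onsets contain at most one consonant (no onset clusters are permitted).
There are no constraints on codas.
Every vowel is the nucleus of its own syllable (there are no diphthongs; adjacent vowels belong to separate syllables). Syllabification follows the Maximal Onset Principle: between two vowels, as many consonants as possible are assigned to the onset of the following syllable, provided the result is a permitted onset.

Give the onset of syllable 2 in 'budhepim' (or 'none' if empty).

The vowels are u, e, i — 3 nuclei, so 3 syllables.
V1 /u/ – V2 /e/: cluster /dh/ — the longest permitted-onset suffix is /h/; onset = /h/, preceding coda = /d/.
V2 /e/ – V3 /i/: just /p/ — single C goes to the following onset.
Result: bud.he.pim.
Syllable 2 is /he/: onset /h/, nucleus /e/, coda ∅.

h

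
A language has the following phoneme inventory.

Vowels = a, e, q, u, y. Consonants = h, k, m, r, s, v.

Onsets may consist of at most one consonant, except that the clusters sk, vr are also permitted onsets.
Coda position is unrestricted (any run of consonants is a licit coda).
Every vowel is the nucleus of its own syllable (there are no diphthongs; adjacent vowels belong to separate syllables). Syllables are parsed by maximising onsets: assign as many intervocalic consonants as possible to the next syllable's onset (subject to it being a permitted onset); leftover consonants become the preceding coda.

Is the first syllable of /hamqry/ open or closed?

open

Vowels present: a, q, y; each is a nucleus, giving 3 syllables.
Between /a/ (V1) and /q/ (V2): /m/ → onset of the next syllable (single consonants are always licit onsets).
Between /q/ (V2) and /y/ (V3): /r/ → onset of the next syllable (single consonants are always licit onsets).
Putting it together: ha.mq.ry.
Syllable 1 is /ha/; it ends in its nucleus with no coda, so it is open.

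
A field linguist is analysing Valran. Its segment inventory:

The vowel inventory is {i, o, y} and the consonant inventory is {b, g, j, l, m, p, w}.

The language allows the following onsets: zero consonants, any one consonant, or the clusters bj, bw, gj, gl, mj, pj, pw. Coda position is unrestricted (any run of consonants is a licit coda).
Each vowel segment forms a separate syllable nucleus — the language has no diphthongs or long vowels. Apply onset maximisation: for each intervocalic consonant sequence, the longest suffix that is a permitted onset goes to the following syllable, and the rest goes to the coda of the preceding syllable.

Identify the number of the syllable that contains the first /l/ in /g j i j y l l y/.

2

Vowels present: i, y, y; each is a nucleus, giving 3 syllables.
σ1/σ2 boundary: /j/ → onset of the next syllable (single consonants are always licit onsets).
σ2/σ3 boundary: cluster /ll/ — the longest permitted-onset suffix is /l/; onset = /l/, preceding coda = /l/.
Result: gji.jyl.ly.
The first /l/ is in the coda of syllable 2 (/jyl/).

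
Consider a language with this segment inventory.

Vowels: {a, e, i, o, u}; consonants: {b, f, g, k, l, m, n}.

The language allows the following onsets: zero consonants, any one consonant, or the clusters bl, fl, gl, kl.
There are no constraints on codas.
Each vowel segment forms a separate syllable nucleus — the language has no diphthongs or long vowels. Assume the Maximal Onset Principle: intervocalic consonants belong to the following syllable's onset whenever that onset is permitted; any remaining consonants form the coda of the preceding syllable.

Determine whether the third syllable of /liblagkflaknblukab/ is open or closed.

closed

Nuclei (vowels): i, a, a, u, a → 5 syllables.
σ1/σ2 boundary: /bl/ is a licit onset in full, so it all attaches to the next syllable.
σ2/σ3 boundary: /gkfl/ splits as /gk/ + /fl/ (/fl/ is the longest suffix that is a licit onset).
σ3/σ4 boundary: /knbl/ splits as /kn/ + /bl/ (/bl/ is the longest suffix that is a licit onset).
σ4/σ5 boundary: /k/ → onset of the next syllable (single consonants are always licit onsets).
Syllabification: li.blagk.flakn.blu.kab.
Syllable 3 is /flakn/ with coda /kn/, so it is closed.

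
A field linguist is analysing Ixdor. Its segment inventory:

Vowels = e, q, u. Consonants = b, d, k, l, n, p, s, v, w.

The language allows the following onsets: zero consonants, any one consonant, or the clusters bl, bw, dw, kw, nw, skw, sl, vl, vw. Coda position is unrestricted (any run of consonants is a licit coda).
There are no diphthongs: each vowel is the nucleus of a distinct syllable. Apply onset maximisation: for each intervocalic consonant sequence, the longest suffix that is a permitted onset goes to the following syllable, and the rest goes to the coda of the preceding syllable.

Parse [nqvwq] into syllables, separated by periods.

nq.vwq

Nuclei (vowels): q, q → 2 syllables.
Between /q/ (V1) and /q/ (V2): /vw/ — entire cluster is a permitted onset → onset /vw/, coda ∅.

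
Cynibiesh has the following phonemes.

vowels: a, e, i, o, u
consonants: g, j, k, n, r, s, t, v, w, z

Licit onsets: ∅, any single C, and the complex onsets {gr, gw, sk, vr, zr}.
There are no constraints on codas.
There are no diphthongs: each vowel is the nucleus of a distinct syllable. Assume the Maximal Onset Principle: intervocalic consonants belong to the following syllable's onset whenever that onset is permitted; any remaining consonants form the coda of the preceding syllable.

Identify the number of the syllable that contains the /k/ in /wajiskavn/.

3

Nuclei (vowels): a, i, a → 3 syllables.
/a…i/ gap (V1→V2): just /j/ — single C goes to the following onset.
/i…a/ gap (V2→V3): /sk/ is a licit onset in full, so it all attaches to the next syllable.
So the parse is wa.ji.skavn.
The /k/ is in the onset of syllable 3 (/skavn/).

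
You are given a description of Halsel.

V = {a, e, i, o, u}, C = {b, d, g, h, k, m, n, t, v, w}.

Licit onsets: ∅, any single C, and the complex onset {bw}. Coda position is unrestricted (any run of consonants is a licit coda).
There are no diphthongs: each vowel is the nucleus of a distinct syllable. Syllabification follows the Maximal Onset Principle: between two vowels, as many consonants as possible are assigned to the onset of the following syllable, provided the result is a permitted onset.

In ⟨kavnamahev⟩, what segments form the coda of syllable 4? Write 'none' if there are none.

The vowels are a, a, a, e — 4 nuclei, so 4 syllables.
/a…a/ gap (V1→V2): /vn/; trying suffixes from longest down, /n/ is the first permitted one, so coda /v/ | onset /n/.
/a…a/ gap (V2→V3): /m/ → onset of the next syllable (single consonants are always licit onsets).
/a…e/ gap (V3→V4): /h/ is a single consonant, so it becomes the next onset.
Putting it together: kav.na.ma.hev.
Syllable 4 is /hev/: onset /h/, nucleus /e/, coda /v/.

v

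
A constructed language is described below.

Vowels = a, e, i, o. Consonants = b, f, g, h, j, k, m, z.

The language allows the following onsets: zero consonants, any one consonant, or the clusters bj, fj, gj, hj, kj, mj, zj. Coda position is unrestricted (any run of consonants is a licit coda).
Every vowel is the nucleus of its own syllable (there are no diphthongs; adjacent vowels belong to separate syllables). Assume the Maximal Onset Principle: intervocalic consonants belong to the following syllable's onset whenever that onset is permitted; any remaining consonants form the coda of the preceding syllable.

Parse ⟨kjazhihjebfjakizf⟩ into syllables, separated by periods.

kjaz.hi.hjeb.fja.kizf

Vowels present: a, i, e, a, i; each is a nucleus, giving 5 syllables.
σ1/σ2 boundary: /zh/ — longest licit onset from the right is /h/, leaving /z/ as coda.
σ2/σ3 boundary: /hj/ is a licit onset in full, so it all attaches to the next syllable.
σ3/σ4 boundary: /bfj/ splits as /b/ + /fj/ (/fj/ is the longest suffix that is a licit onset).
σ4/σ5 boundary: /k/ → onset of the next syllable (single consonants are always licit onsets).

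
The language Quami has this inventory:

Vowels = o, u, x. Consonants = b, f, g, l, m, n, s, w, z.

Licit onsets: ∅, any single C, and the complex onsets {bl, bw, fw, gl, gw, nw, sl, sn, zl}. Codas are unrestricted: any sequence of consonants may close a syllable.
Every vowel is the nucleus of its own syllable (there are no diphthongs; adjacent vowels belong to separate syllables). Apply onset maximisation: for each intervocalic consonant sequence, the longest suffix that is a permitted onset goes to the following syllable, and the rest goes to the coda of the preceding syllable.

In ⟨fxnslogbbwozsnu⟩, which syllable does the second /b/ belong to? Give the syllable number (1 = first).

Nuclei (vowels): x, o, o, u → 4 syllables.
Between /x/ (V1) and /o/ (V2): cluster /nsl/ — the longest permitted-onset suffix is /sl/; onset = /sl/, preceding coda = /n/.
Between /o/ (V2) and /o/ (V3): /gbbw/; trying suffixes from longest down, /bw/ is the first permitted one, so coda /gb/ | onset /bw/.
Between /o/ (V3) and /u/ (V4): /zsn/ — longest licit onset from the right is /sn/, leaving /z/ as coda.
Syllabification: fxn.slogb.bwoz.snu.
The second /b/ is in the onset of syllable 3 (/bwoz/).

3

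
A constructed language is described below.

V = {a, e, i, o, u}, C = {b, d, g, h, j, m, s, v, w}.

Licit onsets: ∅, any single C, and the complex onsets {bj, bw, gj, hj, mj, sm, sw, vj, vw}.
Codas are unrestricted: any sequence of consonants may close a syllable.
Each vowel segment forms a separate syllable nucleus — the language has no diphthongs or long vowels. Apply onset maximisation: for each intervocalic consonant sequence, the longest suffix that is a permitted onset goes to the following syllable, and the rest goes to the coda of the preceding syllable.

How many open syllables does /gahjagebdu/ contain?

Vowels present: a, a, e, u; each is a nucleus, giving 4 syllables.
V1 /a/ – V2 /a/: cluster /hj/ — /hj/ is itself a permitted onset, so the whole cluster goes right; preceding coda = ∅.
V2 /a/ – V3 /e/: just /g/ — single C goes to the following onset.
V3 /e/ – V4 /u/: /bd/ splits as /b/ + /d/ (/d/ is the longest suffix that is a licit onset).
Putting it together: ga.hja.geb.du.
Classifying each syllable: /ga/ (open), /hja/ (open), /geb/ (closed), /du/ (open).
Open syllables: 3.

3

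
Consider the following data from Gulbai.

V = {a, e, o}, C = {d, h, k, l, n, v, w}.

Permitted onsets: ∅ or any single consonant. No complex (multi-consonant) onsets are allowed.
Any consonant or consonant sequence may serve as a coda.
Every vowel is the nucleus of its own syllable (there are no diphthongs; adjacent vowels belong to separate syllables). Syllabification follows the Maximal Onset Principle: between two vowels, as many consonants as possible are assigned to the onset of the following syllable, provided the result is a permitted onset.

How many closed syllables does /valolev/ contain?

The vowels are a, o, e — 3 nuclei, so 3 syllables.
V1 /a/ – V2 /o/: /l/ → onset of the next syllable (single consonants are always licit onsets).
V2 /o/ – V3 /e/: /l/ is a single consonant, so it becomes the next onset.
Putting it together: va.lo.lev.
Classifying each syllable: /va/ (open), /lo/ (open), /lev/ (closed).
Closed syllables: 1.

1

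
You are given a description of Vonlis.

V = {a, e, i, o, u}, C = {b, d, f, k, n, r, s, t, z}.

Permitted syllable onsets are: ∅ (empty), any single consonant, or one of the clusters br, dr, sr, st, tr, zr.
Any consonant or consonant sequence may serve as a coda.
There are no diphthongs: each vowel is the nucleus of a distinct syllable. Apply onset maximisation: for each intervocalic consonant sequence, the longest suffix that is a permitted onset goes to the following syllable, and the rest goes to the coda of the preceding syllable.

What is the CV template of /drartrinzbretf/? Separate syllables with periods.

CCVC.CCVCC.CCVCC

Nuclei (vowels): a, i, e → 3 syllables.
V1 /a/ – V2 /i/: /rtr/; trying suffixes from longest down, /tr/ is the first permitted one, so coda /r/ | onset /tr/.
V2 /i/ – V3 /e/: cluster /nzbr/ — the longest permitted-onset suffix is /br/; onset = /br/, preceding coda = /nz/.
Putting it together: drar.trinz.bretf.
Mapping each syllable to C/V: /drar/ → CCVC, /trinz/ → CCVCC, /bretf/ → CCVCC.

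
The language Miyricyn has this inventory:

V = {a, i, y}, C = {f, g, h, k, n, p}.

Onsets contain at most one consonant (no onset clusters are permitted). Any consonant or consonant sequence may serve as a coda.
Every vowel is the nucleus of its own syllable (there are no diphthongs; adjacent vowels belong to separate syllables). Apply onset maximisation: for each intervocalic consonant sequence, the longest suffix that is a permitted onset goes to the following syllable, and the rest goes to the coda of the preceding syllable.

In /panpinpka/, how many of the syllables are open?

Nuclei (vowels): a, i, a → 3 syllables.
/a…i/ gap (V1→V2): /np/ splits as /n/ + /p/ (/p/ is the longest suffix that is a licit onset).
/i…a/ gap (V2→V3): cluster /npk/ — the longest permitted-onset suffix is /k/; onset = /k/, preceding coda = /np/.
Putting it together: pan.pinp.ka.
Classifying each syllable: /pan/ (closed), /pinp/ (closed), /ka/ (open).
Open syllables: 1.

1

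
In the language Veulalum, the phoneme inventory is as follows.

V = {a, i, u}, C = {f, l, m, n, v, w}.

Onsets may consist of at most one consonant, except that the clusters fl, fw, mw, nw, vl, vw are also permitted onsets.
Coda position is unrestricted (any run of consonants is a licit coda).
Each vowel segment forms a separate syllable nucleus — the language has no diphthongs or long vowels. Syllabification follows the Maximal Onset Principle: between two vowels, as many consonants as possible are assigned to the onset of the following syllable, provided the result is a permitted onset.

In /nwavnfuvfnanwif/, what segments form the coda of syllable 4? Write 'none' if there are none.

f

Vowels present: a, u, a, i; each is a nucleus, giving 4 syllables.
/a…u/ gap (V1→V2): /vnf/ — longest licit onset from the right is /f/, leaving /vn/ as coda.
/u…a/ gap (V2→V3): cluster /vfn/ — the longest permitted-onset suffix is /n/; onset = /n/, preceding coda = /vf/.
/a…i/ gap (V3→V4): /nw/ is a licit onset in full, so it all attaches to the next syllable.
Syllabification: nwavn.fuvf.na.nwif.
Syllable 4 is /nwif/: onset /nw/, nucleus /i/, coda /f/.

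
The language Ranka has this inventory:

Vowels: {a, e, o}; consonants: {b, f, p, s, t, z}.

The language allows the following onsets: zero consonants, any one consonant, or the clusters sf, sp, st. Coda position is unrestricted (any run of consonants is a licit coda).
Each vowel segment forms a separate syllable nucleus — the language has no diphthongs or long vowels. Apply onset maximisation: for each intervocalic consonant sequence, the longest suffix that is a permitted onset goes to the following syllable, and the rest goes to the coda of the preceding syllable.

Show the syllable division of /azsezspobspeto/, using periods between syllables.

az.sez.spob.spe.to

Nuclei (vowels): a, e, o, e, o → 5 syllables.
V1 /a/ – V2 /e/: cluster /zs/ — the longest permitted-onset suffix is /s/; onset = /s/, preceding coda = /z/.
V2 /e/ – V3 /o/: /zsp/ splits as /z/ + /sp/ (/sp/ is the longest suffix that is a licit onset).
V3 /o/ – V4 /e/: cluster /bsp/ — the longest permitted-onset suffix is /sp/; onset = /sp/, preceding coda = /b/.
V4 /e/ – V5 /o/: /t/ → onset of the next syllable (single consonants are always licit onsets).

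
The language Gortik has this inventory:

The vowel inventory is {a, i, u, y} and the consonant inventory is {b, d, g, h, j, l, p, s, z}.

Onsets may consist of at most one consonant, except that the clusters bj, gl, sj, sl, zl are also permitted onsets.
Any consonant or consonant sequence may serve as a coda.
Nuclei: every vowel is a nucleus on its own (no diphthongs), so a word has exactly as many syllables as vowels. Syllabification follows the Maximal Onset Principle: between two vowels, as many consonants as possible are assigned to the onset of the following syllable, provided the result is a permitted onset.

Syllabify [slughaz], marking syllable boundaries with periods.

slug.haz

Vowels present: u, a; each is a nucleus, giving 2 syllables.
V1 /u/ – V2 /a/: /gh/ splits as /g/ + /h/ (/h/ is the longest suffix that is a licit onset).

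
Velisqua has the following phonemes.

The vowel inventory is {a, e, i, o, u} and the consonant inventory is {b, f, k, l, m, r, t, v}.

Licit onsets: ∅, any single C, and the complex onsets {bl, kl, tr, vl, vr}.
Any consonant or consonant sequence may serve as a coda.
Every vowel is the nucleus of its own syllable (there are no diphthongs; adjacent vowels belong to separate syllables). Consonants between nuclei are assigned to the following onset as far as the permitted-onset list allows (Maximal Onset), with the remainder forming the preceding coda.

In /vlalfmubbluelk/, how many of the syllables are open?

The vowels are a, u, u, e — 4 nuclei, so 4 syllables.
Between /a/ (V1) and /u/ (V2): cluster /lfm/ — the longest permitted-onset suffix is /m/; onset = /m/, preceding coda = /lf/.
Between /u/ (V2) and /u/ (V3): cluster /bbl/ — the longest permitted-onset suffix is /bl/; onset = /bl/, preceding coda = /b/.
Between /u/ (V3) and /e/ (V4): hiatus — the boundary sits between the two vowels.
Putting it together: vlalf.mub.blu.elk.
Classifying each syllable: /vlalf/ (closed), /mub/ (closed), /blu/ (open), /elk/ (closed).
Open syllables: 1.

1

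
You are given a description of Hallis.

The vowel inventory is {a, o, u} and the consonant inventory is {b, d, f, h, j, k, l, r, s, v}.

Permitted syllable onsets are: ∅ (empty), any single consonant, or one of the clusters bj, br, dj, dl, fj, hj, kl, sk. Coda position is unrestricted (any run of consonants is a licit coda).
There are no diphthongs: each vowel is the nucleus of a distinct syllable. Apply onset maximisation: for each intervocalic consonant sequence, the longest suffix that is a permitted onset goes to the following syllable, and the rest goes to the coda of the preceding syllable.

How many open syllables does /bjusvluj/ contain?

0

Vowels present: u, u; each is a nucleus, giving 2 syllables.
Between /u/ (V1) and /u/ (V2): /svl/ — longest licit onset from the right is /l/, leaving /sv/ as coda.
So the parse is bjusv.luj.
Classifying each syllable: /bjusv/ (closed), /luj/ (closed).
Open syllables: 0.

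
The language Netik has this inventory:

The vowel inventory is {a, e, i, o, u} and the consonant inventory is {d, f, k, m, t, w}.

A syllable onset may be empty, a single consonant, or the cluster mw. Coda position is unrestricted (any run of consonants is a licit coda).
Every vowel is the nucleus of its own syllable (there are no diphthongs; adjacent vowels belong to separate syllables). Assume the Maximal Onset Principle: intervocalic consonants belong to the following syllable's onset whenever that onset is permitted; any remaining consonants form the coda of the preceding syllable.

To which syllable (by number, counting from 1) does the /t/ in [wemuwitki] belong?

The vowels are e, u, i, i — 4 nuclei, so 4 syllables.
/e…u/ gap (V1→V2): /m/ is a single consonant, so it becomes the next onset.
/u…i/ gap (V2→V3): /w/ is a single consonant, so it becomes the next onset.
/i…i/ gap (V3→V4): /tk/; trying suffixes from longest down, /k/ is the first permitted one, so coda /t/ | onset /k/.
Putting it together: we.mu.wit.ki.
The /t/ is in the coda of syllable 3 (/wit/).

3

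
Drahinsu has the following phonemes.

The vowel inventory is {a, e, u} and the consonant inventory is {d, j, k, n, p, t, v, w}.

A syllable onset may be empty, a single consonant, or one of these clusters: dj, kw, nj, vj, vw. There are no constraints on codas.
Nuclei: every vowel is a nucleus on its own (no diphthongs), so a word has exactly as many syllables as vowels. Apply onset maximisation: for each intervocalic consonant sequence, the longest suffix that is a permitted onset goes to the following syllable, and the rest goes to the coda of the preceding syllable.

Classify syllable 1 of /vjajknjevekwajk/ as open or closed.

closed

Vowels present: a, e, e, a; each is a nucleus, giving 4 syllables.
/a…e/ gap (V1→V2): /jknj/ splits as /jk/ + /nj/ (/nj/ is the longest suffix that is a licit onset).
/e…e/ gap (V2→V3): /v/ → onset of the next syllable (single consonants are always licit onsets).
/e…a/ gap (V3→V4): /kw/ — entire cluster is a permitted onset → onset /kw/, coda ∅.
Result: vjajk.nje.ve.kwajk.
Syllable 1 is /vjajk/ with coda /jk/, so it is closed.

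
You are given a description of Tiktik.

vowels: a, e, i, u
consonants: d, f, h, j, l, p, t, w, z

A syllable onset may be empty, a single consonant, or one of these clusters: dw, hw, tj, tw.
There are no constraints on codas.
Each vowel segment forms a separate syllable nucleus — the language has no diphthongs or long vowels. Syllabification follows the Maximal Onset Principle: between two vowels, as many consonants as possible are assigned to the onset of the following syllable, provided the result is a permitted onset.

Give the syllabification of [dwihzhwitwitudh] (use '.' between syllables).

dwihz.hwi.twi.tudh

The vowels are i, i, i, u — 4 nuclei, so 4 syllables.
V1 /i/ – V2 /i/: /hzhw/; trying suffixes from longest down, /hw/ is the first permitted one, so coda /hz/ | onset /hw/.
V2 /i/ – V3 /i/: cluster /tw/ — /tw/ is itself a permitted onset, so the whole cluster goes right; preceding coda = ∅.
V3 /i/ – V4 /u/: /t/ → onset of the next syllable (single consonants are always licit onsets).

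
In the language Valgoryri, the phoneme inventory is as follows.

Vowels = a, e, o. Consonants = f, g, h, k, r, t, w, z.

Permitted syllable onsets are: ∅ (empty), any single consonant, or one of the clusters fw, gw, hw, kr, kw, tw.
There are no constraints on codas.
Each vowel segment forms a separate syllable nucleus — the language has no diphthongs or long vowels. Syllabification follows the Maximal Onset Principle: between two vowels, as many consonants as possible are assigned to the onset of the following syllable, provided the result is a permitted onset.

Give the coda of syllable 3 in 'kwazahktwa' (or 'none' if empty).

none

Vowels present: a, a, a; each is a nucleus, giving 3 syllables.
Between /a/ (V1) and /a/ (V2): /z/ → onset of the next syllable (single consonants are always licit onsets).
Between /a/ (V2) and /a/ (V3): /hktw/; trying suffixes from longest down, /tw/ is the first permitted one, so coda /hk/ | onset /tw/.
So the parse is kwa.zahk.twa.
Syllable 3 is /twa/: onset /tw/, nucleus /a/, coda ∅.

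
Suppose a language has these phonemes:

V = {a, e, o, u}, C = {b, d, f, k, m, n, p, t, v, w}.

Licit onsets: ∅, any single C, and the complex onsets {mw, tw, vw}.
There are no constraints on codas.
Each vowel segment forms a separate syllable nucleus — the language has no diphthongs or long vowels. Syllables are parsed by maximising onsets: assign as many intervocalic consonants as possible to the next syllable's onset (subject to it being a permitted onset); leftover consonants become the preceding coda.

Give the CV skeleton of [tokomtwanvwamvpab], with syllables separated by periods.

CV.CVC.CCVC.CCVCC.CVC

The vowels are o, o, a, a, a — 5 nuclei, so 5 syllables.
Between /o/ (V1) and /o/ (V2): just /k/ — single C goes to the following onset.
Between /o/ (V2) and /a/ (V3): /mtw/ splits as /m/ + /tw/ (/tw/ is the longest suffix that is a licit onset).
Between /a/ (V3) and /a/ (V4): cluster /nvw/ — the longest permitted-onset suffix is /vw/; onset = /vw/, preceding coda = /n/.
Between /a/ (V4) and /a/ (V5): /mvp/; trying suffixes from longest down, /p/ is the first permitted one, so coda /mv/ | onset /p/.
So the parse is to.kom.twan.vwamv.pab.
Mapping each syllable to C/V: /to/ → CV, /kom/ → CVC, /twan/ → CCVC, /vwamv/ → CCVCC, /pab/ → CVC.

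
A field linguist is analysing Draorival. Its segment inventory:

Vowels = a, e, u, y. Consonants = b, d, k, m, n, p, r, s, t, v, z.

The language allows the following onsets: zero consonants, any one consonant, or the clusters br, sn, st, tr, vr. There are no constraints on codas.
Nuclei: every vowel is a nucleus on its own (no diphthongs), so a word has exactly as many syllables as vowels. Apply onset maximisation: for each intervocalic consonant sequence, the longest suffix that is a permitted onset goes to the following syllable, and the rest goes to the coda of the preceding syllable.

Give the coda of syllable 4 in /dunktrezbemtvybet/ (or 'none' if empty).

none

Nuclei (vowels): u, e, e, y, e → 5 syllables.
/u…e/ gap (V1→V2): cluster /nktr/ — the longest permitted-onset suffix is /tr/; onset = /tr/, preceding coda = /nk/.
/e…e/ gap (V2→V3): /zb/; trying suffixes from longest down, /b/ is the first permitted one, so coda /z/ | onset /b/.
/e…y/ gap (V3→V4): /mtv/; trying suffixes from longest down, /v/ is the first permitted one, so coda /mt/ | onset /v/.
/y…e/ gap (V4→V5): /b/ → onset of the next syllable (single consonants are always licit onsets).
Putting it together: dunk.trez.bemt.vy.bet.
Syllable 4 is /vy/: onset /v/, nucleus /y/, coda ∅.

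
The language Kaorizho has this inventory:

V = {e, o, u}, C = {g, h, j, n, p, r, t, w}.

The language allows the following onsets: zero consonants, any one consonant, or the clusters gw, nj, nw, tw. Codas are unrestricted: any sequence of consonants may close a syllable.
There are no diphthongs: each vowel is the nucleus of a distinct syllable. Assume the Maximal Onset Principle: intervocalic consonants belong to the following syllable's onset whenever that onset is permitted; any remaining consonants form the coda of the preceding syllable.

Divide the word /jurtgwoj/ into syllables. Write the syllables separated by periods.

jurt.gwoj

Vowels present: u, o; each is a nucleus, giving 2 syllables.
/u…o/ gap (V1→V2): /rtgw/ — longest licit onset from the right is /gw/, leaving /rt/ as coda.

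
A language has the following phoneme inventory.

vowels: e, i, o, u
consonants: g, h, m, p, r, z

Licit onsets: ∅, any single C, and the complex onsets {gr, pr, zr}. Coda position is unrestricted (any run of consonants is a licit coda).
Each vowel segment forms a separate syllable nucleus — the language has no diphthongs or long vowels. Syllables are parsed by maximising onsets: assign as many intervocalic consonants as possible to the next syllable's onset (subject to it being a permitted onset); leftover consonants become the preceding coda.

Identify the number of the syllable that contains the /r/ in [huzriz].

Vowels present: u, i; each is a nucleus, giving 2 syllables.
/u…i/ gap (V1→V2): /zr/ is a licit onset in full, so it all attaches to the next syllable.
So the parse is hu.zriz.
The /r/ is in the onset of syllable 2 (/zriz/).

2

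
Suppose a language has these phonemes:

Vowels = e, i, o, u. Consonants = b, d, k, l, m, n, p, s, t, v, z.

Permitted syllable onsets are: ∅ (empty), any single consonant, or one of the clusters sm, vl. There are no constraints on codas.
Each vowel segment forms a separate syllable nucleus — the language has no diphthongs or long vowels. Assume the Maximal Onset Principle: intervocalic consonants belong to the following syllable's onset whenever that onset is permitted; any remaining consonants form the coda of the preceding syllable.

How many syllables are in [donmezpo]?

3

Nuclei (vowels): o, e, o → 3 syllables.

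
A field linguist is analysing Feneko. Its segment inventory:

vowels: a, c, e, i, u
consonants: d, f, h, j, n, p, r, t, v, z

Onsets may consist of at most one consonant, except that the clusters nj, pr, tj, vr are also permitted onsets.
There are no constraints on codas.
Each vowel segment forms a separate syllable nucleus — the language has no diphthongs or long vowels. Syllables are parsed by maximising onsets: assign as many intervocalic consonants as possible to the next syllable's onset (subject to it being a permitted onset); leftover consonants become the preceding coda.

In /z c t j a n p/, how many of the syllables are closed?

1

Vowels present: c, a; each is a nucleus, giving 2 syllables.
Between /c/ (V1) and /a/ (V2): cluster /tj/ — /tj/ is itself a permitted onset, so the whole cluster goes right; preceding coda = ∅.
Putting it together: zc.tjanp.
Classifying each syllable: /zc/ (open), /tjanp/ (closed).
Closed syllables: 1.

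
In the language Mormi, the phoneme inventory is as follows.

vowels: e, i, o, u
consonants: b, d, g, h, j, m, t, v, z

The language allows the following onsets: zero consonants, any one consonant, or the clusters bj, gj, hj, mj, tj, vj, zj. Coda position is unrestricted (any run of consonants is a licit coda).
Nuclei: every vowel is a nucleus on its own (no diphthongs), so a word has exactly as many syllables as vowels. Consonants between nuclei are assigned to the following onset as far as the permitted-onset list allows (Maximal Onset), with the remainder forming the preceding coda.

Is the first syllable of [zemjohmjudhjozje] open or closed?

Vowels present: e, o, u, o, e; each is a nucleus, giving 5 syllables.
σ1/σ2 boundary: cluster /mj/ — /mj/ is itself a permitted onset, so the whole cluster goes right; preceding coda = ∅.
σ2/σ3 boundary: /hmj/ — longest licit onset from the right is /mj/, leaving /h/ as coda.
σ3/σ4 boundary: /dhj/ splits as /d/ + /hj/ (/hj/ is the longest suffix that is a licit onset).
σ4/σ5 boundary: /zj/ — entire cluster is a permitted onset → onset /zj/, coda ∅.
Putting it together: ze.mjoh.mjud.hjo.zje.
Syllable 1 is /ze/; it ends in its nucleus with no coda, so it is open.

open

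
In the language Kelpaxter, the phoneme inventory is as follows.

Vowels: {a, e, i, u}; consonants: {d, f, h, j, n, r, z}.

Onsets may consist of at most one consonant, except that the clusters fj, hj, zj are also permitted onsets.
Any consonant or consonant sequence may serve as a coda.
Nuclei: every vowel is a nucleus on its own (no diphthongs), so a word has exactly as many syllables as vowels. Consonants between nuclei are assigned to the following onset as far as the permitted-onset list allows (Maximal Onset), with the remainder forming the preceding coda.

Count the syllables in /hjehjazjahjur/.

4

Nuclei (vowels): e, a, a, u → 4 syllables.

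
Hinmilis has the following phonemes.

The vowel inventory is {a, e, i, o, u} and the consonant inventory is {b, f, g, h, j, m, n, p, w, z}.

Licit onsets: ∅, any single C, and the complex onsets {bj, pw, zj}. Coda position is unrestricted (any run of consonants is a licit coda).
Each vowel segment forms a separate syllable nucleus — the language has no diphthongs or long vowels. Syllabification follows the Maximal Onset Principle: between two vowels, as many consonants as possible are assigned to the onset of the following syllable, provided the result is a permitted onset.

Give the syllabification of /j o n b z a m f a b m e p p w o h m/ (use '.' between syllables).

jonb.zam.fab.mep.pwohm

The vowels are o, a, a, e, o — 5 nuclei, so 5 syllables.
Between /o/ (V1) and /a/ (V2): cluster /nbz/ — the longest permitted-onset suffix is /z/; onset = /z/, preceding coda = /nb/.
Between /a/ (V2) and /a/ (V3): /mf/; trying suffixes from longest down, /f/ is the first permitted one, so coda /m/ | onset /f/.
Between /a/ (V3) and /e/ (V4): cluster /bm/ — the longest permitted-onset suffix is /m/; onset = /m/, preceding coda = /b/.
Between /e/ (V4) and /o/ (V5): /ppw/; trying suffixes from longest down, /pw/ is the first permitted one, so coda /p/ | onset /pw/.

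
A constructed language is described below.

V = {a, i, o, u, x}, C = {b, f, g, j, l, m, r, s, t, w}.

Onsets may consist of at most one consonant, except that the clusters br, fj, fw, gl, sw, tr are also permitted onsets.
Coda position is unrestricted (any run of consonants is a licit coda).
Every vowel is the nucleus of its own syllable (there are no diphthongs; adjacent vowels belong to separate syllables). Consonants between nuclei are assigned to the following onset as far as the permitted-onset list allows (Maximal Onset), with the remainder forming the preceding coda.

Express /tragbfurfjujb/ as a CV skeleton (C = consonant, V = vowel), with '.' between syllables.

CCVCC.CVC.CCVCC

Vowels present: a, u, u; each is a nucleus, giving 3 syllables.
Between /a/ (V1) and /u/ (V2): /gbf/ — longest licit onset from the right is /f/, leaving /gb/ as coda.
Between /u/ (V2) and /u/ (V3): /rfj/ splits as /r/ + /fj/ (/fj/ is the longest suffix that is a licit onset).
So the parse is tragb.fur.fjujb.
Mapping each syllable to C/V: /tragb/ → CCVCC, /fur/ → CVC, /fjujb/ → CCVCC.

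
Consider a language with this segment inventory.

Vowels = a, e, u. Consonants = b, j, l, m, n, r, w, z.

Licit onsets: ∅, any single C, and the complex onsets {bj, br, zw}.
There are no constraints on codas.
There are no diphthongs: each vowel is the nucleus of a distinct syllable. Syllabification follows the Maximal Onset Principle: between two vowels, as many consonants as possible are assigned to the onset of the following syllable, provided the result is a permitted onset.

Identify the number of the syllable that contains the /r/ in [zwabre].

The vowels are a, e — 2 nuclei, so 2 syllables.
V1 /a/ – V2 /e/: cluster /br/ — /br/ is itself a permitted onset, so the whole cluster goes right; preceding coda = ∅.
So the parse is zwa.bre.
The /r/ is in the onset of syllable 2 (/bre/).

2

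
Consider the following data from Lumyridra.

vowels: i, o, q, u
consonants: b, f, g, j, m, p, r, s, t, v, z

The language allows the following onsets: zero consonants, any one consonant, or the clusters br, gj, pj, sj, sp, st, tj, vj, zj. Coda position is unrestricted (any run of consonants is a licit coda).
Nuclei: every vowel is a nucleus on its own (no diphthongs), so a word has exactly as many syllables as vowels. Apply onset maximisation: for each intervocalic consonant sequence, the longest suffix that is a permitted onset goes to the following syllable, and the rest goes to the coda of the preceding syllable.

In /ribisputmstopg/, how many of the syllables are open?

2

Nuclei (vowels): i, i, u, o → 4 syllables.
Between /i/ (V1) and /i/ (V2): /b/ is a single consonant, so it becomes the next onset.
Between /i/ (V2) and /u/ (V3): /sp/ — entire cluster is a permitted onset → onset /sp/, coda ∅.
Between /u/ (V3) and /o/ (V4): /tmst/ — longest licit onset from the right is /st/, leaving /tm/ as coda.
Result: ri.bi.sputm.stopg.
Classifying each syllable: /ri/ (open), /bi/ (open), /sputm/ (closed), /stopg/ (closed).
Open syllables: 2.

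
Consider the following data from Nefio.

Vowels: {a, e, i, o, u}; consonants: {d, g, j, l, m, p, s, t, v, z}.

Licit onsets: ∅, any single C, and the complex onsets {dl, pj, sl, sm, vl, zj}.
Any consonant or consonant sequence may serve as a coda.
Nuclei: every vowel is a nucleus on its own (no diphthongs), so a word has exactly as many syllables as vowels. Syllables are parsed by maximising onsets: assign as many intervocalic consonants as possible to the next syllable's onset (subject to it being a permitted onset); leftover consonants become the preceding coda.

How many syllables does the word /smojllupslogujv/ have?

4

The vowels are o, u, o, u — 4 nuclei, so 4 syllables.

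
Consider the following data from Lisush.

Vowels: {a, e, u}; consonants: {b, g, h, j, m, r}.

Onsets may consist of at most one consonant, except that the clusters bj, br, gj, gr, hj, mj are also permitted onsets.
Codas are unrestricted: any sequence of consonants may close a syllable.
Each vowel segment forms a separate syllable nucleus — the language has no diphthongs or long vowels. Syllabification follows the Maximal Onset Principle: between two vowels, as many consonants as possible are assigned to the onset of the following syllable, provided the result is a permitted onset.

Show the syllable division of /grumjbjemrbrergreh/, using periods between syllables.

grumj.bjemr.brer.greh

Nuclei (vowels): u, e, e, e → 4 syllables.
σ1/σ2 boundary: /mjbj/ splits as /mj/ + /bj/ (/bj/ is the longest suffix that is a licit onset).
σ2/σ3 boundary: /mrbr/ — longest licit onset from the right is /br/, leaving /mr/ as coda.
σ3/σ4 boundary: /rgr/ splits as /r/ + /gr/ (/gr/ is the longest suffix that is a licit onset).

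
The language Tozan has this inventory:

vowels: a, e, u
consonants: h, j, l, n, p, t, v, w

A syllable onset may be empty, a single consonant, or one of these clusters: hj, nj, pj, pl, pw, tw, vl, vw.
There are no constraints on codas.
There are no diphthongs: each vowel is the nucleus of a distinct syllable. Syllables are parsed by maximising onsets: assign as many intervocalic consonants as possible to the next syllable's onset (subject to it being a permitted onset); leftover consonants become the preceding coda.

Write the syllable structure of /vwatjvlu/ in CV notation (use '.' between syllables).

CCVCC.CCV

Vowels present: a, u; each is a nucleus, giving 2 syllables.
V1 /a/ – V2 /u/: cluster /tjvl/ — the longest permitted-onset suffix is /vl/; onset = /vl/, preceding coda = /tj/.
Putting it together: vwatj.vlu.
Mapping each syllable to C/V: /vwatj/ → CCVCC, /vlu/ → CCV.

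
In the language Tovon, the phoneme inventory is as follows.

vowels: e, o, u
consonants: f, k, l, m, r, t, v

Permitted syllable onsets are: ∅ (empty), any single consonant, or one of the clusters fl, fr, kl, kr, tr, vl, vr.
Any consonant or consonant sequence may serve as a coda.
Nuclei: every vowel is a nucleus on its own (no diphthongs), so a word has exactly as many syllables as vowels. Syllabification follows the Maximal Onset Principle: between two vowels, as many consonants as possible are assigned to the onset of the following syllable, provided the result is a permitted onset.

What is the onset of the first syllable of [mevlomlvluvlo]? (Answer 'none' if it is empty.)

m

Nuclei (vowels): e, o, u, o → 4 syllables.
V1 /e/ – V2 /o/: /vl/ — entire cluster is a permitted onset → onset /vl/, coda ∅.
V2 /o/ – V3 /u/: /mlvl/; trying suffixes from longest down, /vl/ is the first permitted one, so coda /ml/ | onset /vl/.
V3 /u/ – V4 /o/: cluster /vl/ — /vl/ is itself a permitted onset, so the whole cluster goes right; preceding coda = ∅.
So the parse is me.vloml.vlu.vlo.
Syllable 1 is /me/: onset /m/, nucleus /e/, coda ∅.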